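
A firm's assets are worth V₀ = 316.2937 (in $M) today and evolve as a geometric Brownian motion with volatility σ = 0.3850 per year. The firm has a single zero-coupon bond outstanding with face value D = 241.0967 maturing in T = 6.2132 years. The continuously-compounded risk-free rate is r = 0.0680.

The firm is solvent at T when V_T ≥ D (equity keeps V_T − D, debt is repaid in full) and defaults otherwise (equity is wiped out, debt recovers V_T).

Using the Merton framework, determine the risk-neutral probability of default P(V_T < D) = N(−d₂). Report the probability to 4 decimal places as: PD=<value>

Work the structural quantities from V₀ = 316.2937 against face 241.0967:
d₁ = [ln(V₀/D) + (r + σ²/2)T] / (σ√T)
   = [ln(316.2937/241.0967) + (0.0680 + 0.5·0.3850²)·6.2132] / (0.3850·√6.2132)
   = [0.271473 + 0.882973] / 0.959662 = 1.202972
d₂ = d₁ − σ√T = 1.202972 − 0.959662 = 0.243309
risk-neutral PD = N(−d₂) = N(-0.243309) = 0.403883

PD=0.4039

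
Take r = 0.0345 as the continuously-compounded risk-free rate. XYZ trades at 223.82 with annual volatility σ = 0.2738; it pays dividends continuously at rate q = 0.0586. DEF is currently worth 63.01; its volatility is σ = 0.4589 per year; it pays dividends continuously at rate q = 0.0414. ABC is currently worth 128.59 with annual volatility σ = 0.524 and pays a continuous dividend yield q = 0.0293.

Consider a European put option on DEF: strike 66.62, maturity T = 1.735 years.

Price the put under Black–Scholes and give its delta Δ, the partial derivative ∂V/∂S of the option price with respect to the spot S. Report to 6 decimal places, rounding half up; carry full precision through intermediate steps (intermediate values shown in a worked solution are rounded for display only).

price = 16.557511
Δ = -0.395128

σ√T = 0.4589·√1.735 = 0.604460
d₁ = (ln(S/K) + (r−q+σ²/2)T) / (σ√T) = (ln(63.01/66.62) + (0.0345−0.0414+0.4589²/2)·1.735) / 0.604460 = (-0.055711 + 0.170715) / 0.604460 = 0.190258
d₂ = d₁ − σ√T = 0.190258 − 0.604460 = -0.414203
e^{−rT} = 0.941899
e^{−qT} = 0.930690
N(−d₁) = 0.424554,  N(−d₂) = 0.660637
Put price V = K·e^{−rT}·N(−d₂) − S·e^{−qT}·N(−d₁) = 41.454514 − 24.897002 = 16.557511
Δ = −e^{−qT}·N(−d₁) = -0.395128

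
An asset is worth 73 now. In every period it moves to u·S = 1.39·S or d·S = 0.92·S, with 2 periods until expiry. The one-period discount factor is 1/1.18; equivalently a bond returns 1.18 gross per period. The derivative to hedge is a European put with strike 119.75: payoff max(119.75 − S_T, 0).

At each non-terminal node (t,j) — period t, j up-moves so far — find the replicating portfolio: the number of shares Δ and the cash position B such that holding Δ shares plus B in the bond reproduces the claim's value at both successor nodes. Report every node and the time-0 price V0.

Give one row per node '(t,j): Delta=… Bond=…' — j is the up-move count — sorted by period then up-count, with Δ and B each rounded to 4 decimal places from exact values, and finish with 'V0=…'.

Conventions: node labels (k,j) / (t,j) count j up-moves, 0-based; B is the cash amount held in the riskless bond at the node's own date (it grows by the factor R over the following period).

Under the risk-neutral measure, an up-move has probability p* = (R−d)/(u−d) = 0.5532 and values discount at R = 1.18.
At maturity the claim pays: V(2,0)=57.9628, V(2,1)=26.3976, V(2,2)=0.0000
  t=1,j=0: stock 67.1600 → up 93.3524 (V=26.3976), down 61.7872 (V=57.9628). Price 34.3231; hedge Δ=-1.0000, bond B=101.4831.
  t=1,j=1: stock 101.4700 → up 141.0433 (V=0.0000), down 93.3524 (V=26.3976). Price 9.9955; hedge Δ=-0.5535, bond B=66.1606.
  t=0,j=0: stock 73.0000 → up 101.4700 (V=9.9955), down 67.1600 (V=34.3231). Price 17.6824; hedge Δ=-0.7091, bond B=69.4432.
As a check, the time-0 holding Δ(0,0)·S0 + B(0,0) comes to 17.6824 — exactly V0.

(0,0): Delta=-0.7091 Bond=69.4432
(1,0): Delta=-1.0000 Bond=101.4831
(1,1): Delta=-0.5535 Bond=66.1606
V0=17.6824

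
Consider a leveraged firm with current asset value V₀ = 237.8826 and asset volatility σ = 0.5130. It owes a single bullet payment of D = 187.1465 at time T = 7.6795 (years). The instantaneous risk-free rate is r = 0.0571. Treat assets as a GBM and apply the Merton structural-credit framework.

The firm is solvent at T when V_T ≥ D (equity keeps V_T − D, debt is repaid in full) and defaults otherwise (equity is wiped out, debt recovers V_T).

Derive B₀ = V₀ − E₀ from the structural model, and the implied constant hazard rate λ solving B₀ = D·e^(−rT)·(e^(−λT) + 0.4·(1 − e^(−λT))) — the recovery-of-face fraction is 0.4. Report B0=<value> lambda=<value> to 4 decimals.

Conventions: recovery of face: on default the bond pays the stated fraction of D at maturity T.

B0=77.1376 lambda=0.1198

Equity is a call on the firm's assets struck at D = 187.1465:
d₁ = [ln(V₀/D) + (r + σ²/2)T] / (σ√T)
   = [ln(237.8826/187.1465) + (0.0571 + 0.5·0.5130²)·7.6795] / (0.5130·√7.6795)
   = [0.239886 + 1.449003] / 1.421621 = 1.188002
d₂ = d₁ − σ√T = 1.188002 − 1.421621 = -0.233619
N(d₁) = 0.882584,  N(d₂) = 0.407640,  e^(−rT) = 0.645004
E₀ = V₀·N(d₁) − D·e^(−rT)·N(d₂)
   = 237.8826·0.882584 − 187.1465·0.645004·0.407640 = 160.744968
B₀ = V₀ − E₀ = 237.8826 − 160.744968 = 77.137632
e^(−λT) = (B₀·e^(rT)/D − 0.4)/(1 − 0.4) = (77.1376·1.550379/187.1465 − 0.4)/0.6 = 0.39838593
λ = −ln(0.39838593)/7.6795 = 0.119843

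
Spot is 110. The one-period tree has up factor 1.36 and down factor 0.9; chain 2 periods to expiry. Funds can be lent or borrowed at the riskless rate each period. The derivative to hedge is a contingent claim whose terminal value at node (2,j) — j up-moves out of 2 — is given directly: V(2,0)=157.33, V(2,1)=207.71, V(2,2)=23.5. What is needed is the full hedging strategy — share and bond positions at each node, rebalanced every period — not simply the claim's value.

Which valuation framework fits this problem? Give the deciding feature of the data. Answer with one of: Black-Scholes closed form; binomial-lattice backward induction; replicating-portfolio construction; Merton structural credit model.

framework: replicating-portfolio construction

Key observation: the deliverable is the dynamic trading strategy on the 2-step tree (spot 110, moves 1.36 and 0.9), so the valuation must go through the node-by-node replicating-portfolio solve.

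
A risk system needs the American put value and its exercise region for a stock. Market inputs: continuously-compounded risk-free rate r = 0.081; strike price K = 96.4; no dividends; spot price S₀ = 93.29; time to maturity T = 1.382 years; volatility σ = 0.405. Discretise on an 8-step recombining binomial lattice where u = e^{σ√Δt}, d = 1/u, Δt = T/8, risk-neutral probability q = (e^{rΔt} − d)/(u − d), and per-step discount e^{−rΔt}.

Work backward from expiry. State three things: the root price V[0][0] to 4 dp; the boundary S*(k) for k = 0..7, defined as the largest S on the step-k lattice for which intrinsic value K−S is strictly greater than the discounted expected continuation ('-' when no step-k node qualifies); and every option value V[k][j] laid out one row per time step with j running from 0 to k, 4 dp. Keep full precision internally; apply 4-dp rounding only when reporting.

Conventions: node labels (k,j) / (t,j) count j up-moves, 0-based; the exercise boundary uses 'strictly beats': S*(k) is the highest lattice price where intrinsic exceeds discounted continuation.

price = 15.0005
boundary = - - - 56.3014 66.6231 56.3014 66.6231 78.8370
tree:
15.0005
21.5386 8.8768
29.9388 13.7349 4.2628
40.0986 20.6101 7.2380 1.4038
48.8211 29.7769 12.0126 2.6613 0.1843
56.1923 40.0986 19.3332 5.0212 0.3735 0.0000
62.4215 48.8211 29.7769 9.4212 0.7570 0.0000 0.0000
67.6857 56.1923 40.0986 17.5630 1.5344 0.0000 0.0000 0.0000
72.1343 62.4215 48.8211 29.7769 3.1100 0.0000 0.0000 0.0000 0.0000

params: Δt=0.17275 u=1.18333 d=0.84507 q=0.49967 e^(-rΔt)=0.98610
t_8 payoffs: 72.1343 62.4215 48.8211 29.7769 3.1100 0.0000 0.0000 0.0000 0.0000
t_7: node(7,0) S=28.7143 payoff=67.6857 vs cont=66.3462 → 67.6857 [stop]  node(7,1) S=40.2077 payoff=56.1923 vs cont=54.8528 → 56.1923 [stop]  node(7,2) S=56.3014 payoff=40.0986 vs cont=38.7591 → 40.0986 [stop]  node(7,3) S=78.8370 payoff=17.5630 vs cont=16.2235 → 17.5630 [stop]  node(7,4) S=110.3927 payoff=0.0000 vs cont=1.5344 → 1.5344 [wait]  node(7,5) S=154.5791 payoff=0.0000 vs cont=0.0000 → 0.0000 [wait]  node(7,6) S=216.4518 payoff=0.0000 vs cont=0.0000 → 0.0000 [wait]  node(7,7) S=303.0900 payoff=0.0000 vs cont=0.0000 → 0.0000 [wait]  ⇒ S*(7)=78.8370
t_6: node(6,0) S=33.9785 payoff=62.4215 vs cont=61.0820 → 62.4215 [stop]  node(6,1) S=47.5789 payoff=48.8211 vs cont=47.4816 → 48.8211 [stop]  node(6,2) S=66.6231 payoff=29.7769 vs cont=28.4374 → 29.7769 [stop]  node(6,3) S=93.2900 payoff=3.1100 vs cont=9.4212 → 9.4212 [wait]  node(6,4) S=130.6308 payoff=0.0000 vs cont=0.7570 → 0.7570 [wait]  node(6,5) S=182.9178 payoff=0.0000 vs cont=0.0000 → 0.0000 [wait]  node(6,6) S=256.1335 payoff=0.0000 vs cont=0.0000 → 0.0000 [wait]  ⇒ S*(6)=66.6231
t_5: node(5,0) S=40.2077 payoff=56.1923 vs cont=54.8528 → 56.1923 [stop]  node(5,1) S=56.3014 payoff=40.0986 vs cont=38.7591 → 40.0986 [stop]  node(5,2) S=78.8370 payoff=17.5630 vs cont=19.3332 → 19.3332 [wait]  node(5,3) S=110.3927 payoff=0.0000 vs cont=5.0212 → 5.0212 [wait]  node(5,4) S=154.5791 payoff=0.0000 vs cont=0.3735 → 0.3735 [wait]  node(5,5) S=216.4518 payoff=0.0000 vs cont=0.0000 → 0.0000 [wait]  ⇒ S*(5)=56.3014
t_4: node(4,0) S=47.5789 payoff=48.8211 vs cont=47.4816 → 48.8211 [stop]  node(4,1) S=66.6231 payoff=29.7769 vs cont=29.3097 → 29.7769 [stop]  node(4,2) S=93.2900 payoff=3.1100 vs cont=12.0126 → 12.0126 [wait]  node(4,3) S=130.6308 payoff=0.0000 vs cont=2.6613 → 2.6613 [wait]  node(4,4) S=182.9178 payoff=0.0000 vs cont=0.1843 → 0.1843 [wait]  ⇒ S*(4)=66.6231
t_3: node(3,0) S=56.3014 payoff=40.0986 vs cont=38.7591 → 40.0986 [stop]  node(3,1) S=78.8370 payoff=17.5630 vs cont=20.6101 → 20.6101 [wait]  node(3,2) S=110.3927 payoff=0.0000 vs cont=7.2380 → 7.2380 [wait]  node(3,3) S=154.5791 payoff=0.0000 vs cont=1.4038 → 1.4038 [wait]  ⇒ S*(3)=56.3014
t_2: node(2,0) S=66.6231 payoff=29.7769 vs cont=29.9388 → 29.9388 [wait]  node(2,1) S=93.2900 payoff=3.1100 vs cont=13.7349 → 13.7349 [wait]  node(2,2) S=130.6308 payoff=0.0000 vs cont=4.2628 → 4.2628 [wait]  ⇒ S*(2)=-
t_1: node(1,0) S=78.8370 payoff=17.5630 vs cont=21.5386 → 21.5386 [wait]  node(1,1) S=110.3927 payoff=0.0000 vs cont=8.8768 → 8.8768 [wait]  ⇒ S*(1)=-
t_0: node(0,0) S=93.2900 payoff=3.1100 vs cont=15.0005 → 15.0005 [wait]  ⇒ S*(0)=-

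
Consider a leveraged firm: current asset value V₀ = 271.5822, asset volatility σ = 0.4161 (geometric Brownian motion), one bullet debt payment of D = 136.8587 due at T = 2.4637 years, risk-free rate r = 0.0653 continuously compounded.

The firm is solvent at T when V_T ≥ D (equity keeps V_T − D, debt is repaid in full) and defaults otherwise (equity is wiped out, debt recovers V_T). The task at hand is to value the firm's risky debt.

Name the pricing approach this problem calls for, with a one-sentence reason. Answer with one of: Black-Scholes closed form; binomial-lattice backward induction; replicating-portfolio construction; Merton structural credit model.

framework: Merton structural credit model

Key observation: assets follow a GBM and default happens iff V_T < 136.8587; valuing claims on that split (equity as a call, risky debt as the residual) is the structural model's definition.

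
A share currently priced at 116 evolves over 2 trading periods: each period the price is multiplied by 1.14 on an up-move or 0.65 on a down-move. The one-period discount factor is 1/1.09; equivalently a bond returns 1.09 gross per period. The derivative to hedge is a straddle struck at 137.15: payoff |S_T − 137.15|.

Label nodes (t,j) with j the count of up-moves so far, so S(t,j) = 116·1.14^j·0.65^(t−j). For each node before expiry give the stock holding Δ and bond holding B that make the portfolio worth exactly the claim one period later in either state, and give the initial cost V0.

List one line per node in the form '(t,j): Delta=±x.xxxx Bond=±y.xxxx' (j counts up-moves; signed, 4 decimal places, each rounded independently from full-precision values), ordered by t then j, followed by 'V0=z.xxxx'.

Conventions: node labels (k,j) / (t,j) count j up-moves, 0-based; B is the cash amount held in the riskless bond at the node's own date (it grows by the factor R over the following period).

Since d<R<u, set p* = (R−d)/(u−d) = 0.8980; price each node as the discounted p*-expectation of its children.
Terminal payoffs: V(2,0)=88.1400, V(2,1)=51.1940, V(2,2)=13.6036
Node (1,0) S=75.4000: V=(p*·51.1940+(1−p*)·88.1400)/1.09=50.4257; Δ=(51.1940−88.1400)/(85.9560−49.0100)=-1.0000; B=V−Δ·S=125.8257
Node (1,1) S=132.2400: V=(p*·13.6036+(1−p*)·51.1940)/1.09=15.9994; Δ=(13.6036−51.1940)/(150.7536−85.9560)=-0.5801; B=V−Δ·S=92.7145
Node (0,0) S=116.0000: V=(p*·15.9994+(1−p*)·50.4257)/1.09=17.9012; Δ=(15.9994−50.4257)/(132.2400−75.4000)=-0.6057; B=V−Δ·S=88.1589
As a check, the time-0 holding Δ(0,0)·S0 + B(0,0) comes to 17.9012 — exactly V0.

(0,0): Delta=-0.6057 Bond=88.1589
(1,0): Delta=-1.0000 Bond=125.8257
(1,1): Delta=-0.5801 Bond=92.7145
V0=17.9012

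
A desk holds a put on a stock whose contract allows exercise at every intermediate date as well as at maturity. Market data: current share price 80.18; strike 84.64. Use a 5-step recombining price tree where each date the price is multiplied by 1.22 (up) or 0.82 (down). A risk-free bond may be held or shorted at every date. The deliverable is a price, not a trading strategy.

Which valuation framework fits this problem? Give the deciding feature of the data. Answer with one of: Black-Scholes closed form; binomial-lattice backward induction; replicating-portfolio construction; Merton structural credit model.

Key observation: the exercise right at every one of the 5 steps is what matters: each node needs max(84.64 − S, continuation), which only the stepwise tree valuation starting from spot 80.18 delivers.

framework: binomial-lattice backward induction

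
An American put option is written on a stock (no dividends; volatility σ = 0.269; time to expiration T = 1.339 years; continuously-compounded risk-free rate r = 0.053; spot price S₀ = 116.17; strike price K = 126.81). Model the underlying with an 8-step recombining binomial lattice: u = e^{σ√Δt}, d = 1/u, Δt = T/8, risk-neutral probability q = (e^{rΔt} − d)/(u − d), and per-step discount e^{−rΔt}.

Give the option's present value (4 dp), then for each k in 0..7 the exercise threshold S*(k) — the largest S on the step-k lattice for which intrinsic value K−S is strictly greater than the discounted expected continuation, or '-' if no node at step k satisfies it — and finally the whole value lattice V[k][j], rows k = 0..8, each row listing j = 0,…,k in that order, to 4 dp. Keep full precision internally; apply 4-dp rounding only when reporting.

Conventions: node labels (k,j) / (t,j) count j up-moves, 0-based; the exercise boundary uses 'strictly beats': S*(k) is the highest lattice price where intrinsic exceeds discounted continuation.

Δt=0.16737  u=1.11634  d=0.89579  q=0.51292  discount=0.99117
step 8 (expiry): payoffs max(K−S,0) = 78.6447 66.7861 52.0078 33.5911 10.6400 0.0000 0.0000 0.0000 0.0000
step 7: (k=7,j=0): S=53.7687, K−S=73.0413, hold=71.9214 ⇒ V=73.0413 exercise | (k=7,j=1): S=67.0069, K−S=59.8031, hold=58.6832 ⇒ V=59.8031 exercise | (k=7,j=2): S=83.5044, K−S=43.3056, hold=42.1857 ⇒ V=43.3056 exercise | (k=7,j=3): S=104.0636, K−S=22.7464, hold=21.6264 ⇒ V=22.7464 exercise | (k=7,j=4): S=129.6848, K−S=0.0000, hold=5.1368 ⇒ V=5.1368 continue | (k=7,j=5): S=161.6139, K−S=0.0000, hold=0.0000 ⇒ V=0.0000 continue | (k=7,j=6): S=201.4043, K−S=0.0000, hold=0.0000 ⇒ V=0.0000 continue | (k=7,j=7): S=250.9912, K−S=0.0000, hold=0.0000 ⇒ V=0.0000 continue  boundary S*=104.0636
step 6: (k=6,j=0): S=60.0239, K−S=66.7861, hold=65.6661 ⇒ V=66.7861 exercise | (k=6,j=1): S=74.8022, K−S=52.0078, hold=50.8879 ⇒ V=52.0078 exercise | (k=6,j=2): S=93.2189, K−S=33.5911, hold=32.4711 ⇒ V=33.5911 exercise | (k=6,j=3): S=116.1700, K−S=10.6400, hold=13.5930 ⇒ V=13.5930 continue | (k=6,j=4): S=144.7718, K−S=0.0000, hold=2.4800 ⇒ V=2.4800 continue | (k=6,j=5): S=180.4155, K−S=0.0000, hold=0.0000 ⇒ V=0.0000 continue | (k=6,j=6): S=224.8348, K−S=0.0000, hold=0.0000 ⇒ V=0.0000 continue  boundary S*=93.2189
step 5: (k=5,j=0): S=67.0069, K−S=59.8031, hold=58.6832 ⇒ V=59.8031 exercise | (k=5,j=1): S=83.5044, K−S=43.3056, hold=42.1857 ⇒ V=43.3056 exercise | (k=5,j=2): S=104.0636, K−S=22.7464, hold=23.1277 ⇒ V=23.1277 continue | (k=5,j=3): S=129.6848, K−S=0.0000, hold=7.8233 ⇒ V=7.8233 continue | (k=5,j=4): S=161.6139, K−S=0.0000, hold=1.1973 ⇒ V=1.1973 continue | (k=5,j=5): S=201.4043, K−S=0.0000, hold=0.0000 ⇒ V=0.0000 continue  boundary S*=83.5044
step 4: (k=4,j=0): S=74.8022, K−S=52.0078, hold=50.8879 ⇒ V=52.0078 exercise | (k=4,j=1): S=93.2189, K−S=33.5911, hold=32.6650 ⇒ V=33.5911 exercise | (k=4,j=2): S=116.1700, K−S=10.6400, hold=15.1429 ⇒ V=15.1429 continue | (k=4,j=3): S=144.7718, K−S=0.0000, hold=4.3856 ⇒ V=4.3856 continue | (k=4,j=4): S=180.4155, K−S=0.0000, hold=0.5780 ⇒ V=0.5780 continue  boundary S*=93.2189
step 3: (k=3,j=0): S=83.5044, K−S=43.3056, hold=42.1857 ⇒ V=43.3056 exercise | (k=3,j=1): S=104.0636, K−S=22.7464, hold=23.9156 ⇒ V=23.9156 continue | (k=3,j=2): S=129.6848, K−S=0.0000, hold=9.5403 ⇒ V=9.5403 continue | (k=3,j=3): S=161.6139, K−S=0.0000, hold=2.4112 ⇒ V=2.4112 continue  boundary S*=83.5044
step 2: (k=2,j=0): S=93.2189, K−S=33.5911, hold=33.0656 ⇒ V=33.5911 exercise | (k=2,j=1): S=116.1700, K−S=10.6400, hold=16.3962 ⇒ V=16.3962 continue | (k=2,j=2): S=144.7718, K−S=0.0000, hold=5.8317 ⇒ V=5.8317 continue  boundary S*=93.2189
step 1: (k=1,j=0): S=104.0636, K−S=22.7464, hold=24.5528 ⇒ V=24.5528 continue | (k=1,j=1): S=129.6848, K−S=0.0000, hold=10.8805 ⇒ V=10.8805 continue  boundary S*=-
step 0: (k=0,j=0): S=116.1700, K−S=10.6400, hold=17.3852 ⇒ V=17.3852 continue  boundary S*=-

price = 17.3852
boundary = - - 93.2189 83.5044 93.2189 83.5044 93.2189 104.0636
tree:
17.3852
24.5528 10.8805
33.5911 16.3962 5.8317
43.3056 23.9156 9.5403 2.4112
52.0078 33.5911 15.1429 4.3856 0.5780
59.8031 43.3056 23.1277 7.8233 1.1973 0.0000
66.7861 52.0078 33.5911 13.5930 2.4800 0.0000 0.0000
73.0413 59.8031 43.3056 22.7464 5.1368 0.0000 0.0000 0.0000
78.6447 66.7861 52.0078 33.5911 10.6400 0.0000 0.0000 0.0000 0.0000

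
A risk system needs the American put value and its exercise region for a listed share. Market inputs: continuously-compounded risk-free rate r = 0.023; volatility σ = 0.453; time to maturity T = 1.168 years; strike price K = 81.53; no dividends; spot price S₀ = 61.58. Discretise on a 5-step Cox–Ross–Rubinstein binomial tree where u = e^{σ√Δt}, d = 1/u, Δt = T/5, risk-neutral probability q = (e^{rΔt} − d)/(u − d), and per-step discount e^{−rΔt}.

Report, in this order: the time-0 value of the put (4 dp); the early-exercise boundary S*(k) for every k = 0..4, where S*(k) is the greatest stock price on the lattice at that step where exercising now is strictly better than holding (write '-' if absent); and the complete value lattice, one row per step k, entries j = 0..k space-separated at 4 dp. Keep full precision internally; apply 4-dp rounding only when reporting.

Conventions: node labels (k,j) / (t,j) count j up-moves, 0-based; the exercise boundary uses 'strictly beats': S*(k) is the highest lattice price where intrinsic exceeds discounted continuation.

price = 24.7953
boundary = - - 39.7435 49.4713 61.5800
tree:
24.7953
32.8905 15.4951
41.7865 22.7368 7.0968
49.6014 32.0587 11.9589 1.4192
55.8796 41.7865 19.9500 2.6310 0.0000
60.9234 49.6014 32.0587 4.8775 0.0000 0.0000

params: Δt=0.23360 u=1.24476 d=0.80337 q=0.45769 e^(-rΔt)=0.99464
t_5 payoffs: 60.9234 49.6014 32.0587 4.8775 0.0000 0.0000
t_4: node(4,0) S=25.6504 payoff=55.8796 vs cont=55.4428 → 55.8796 [stop]  node(4,1) S=39.7435 payoff=41.7865 vs cont=41.3496 → 41.7865 [stop]  node(4,2) S=61.5800 payoff=19.9500 vs cont=19.5131 → 19.9500 [stop]  node(4,3) S=95.4141 payoff=0.0000 vs cont=2.6310 → 2.6310 [wait]  node(4,4) S=147.8379 payoff=0.0000 vs cont=0.0000 → 0.0000 [wait]  ⇒ S*(4)=61.5800
t_3: node(3,0) S=31.9286 payoff=49.6014 vs cont=49.1645 → 49.6014 [stop]  node(3,1) S=49.4713 payoff=32.0587 vs cont=31.6218 → 32.0587 [stop]  node(3,2) S=76.6525 payoff=4.8775 vs cont=11.9589 → 11.9589 [wait]  node(3,3) S=118.7679 payoff=0.0000 vs cont=1.4192 → 1.4192 [wait]  ⇒ S*(3)=49.4713
t_2: node(2,0) S=39.7435 payoff=41.7865 vs cont=41.3496 → 41.7865 [stop]  node(2,1) S=61.5800 payoff=19.9500 vs cont=22.7368 → 22.7368 [wait]  node(2,2) S=95.4141 payoff=0.0000 vs cont=7.0968 → 7.0968 [wait]  ⇒ S*(2)=39.7435
t_1: node(1,0) S=49.4713 payoff=32.0587 vs cont=32.8905 → 32.8905 [wait]  node(1,1) S=76.6525 payoff=4.8775 vs cont=15.4951 → 15.4951 [wait]  ⇒ S*(1)=-
t_0: node(0,0) S=61.5800 payoff=19.9500 vs cont=24.7953 → 24.7953 [wait]  ⇒ S*(0)=-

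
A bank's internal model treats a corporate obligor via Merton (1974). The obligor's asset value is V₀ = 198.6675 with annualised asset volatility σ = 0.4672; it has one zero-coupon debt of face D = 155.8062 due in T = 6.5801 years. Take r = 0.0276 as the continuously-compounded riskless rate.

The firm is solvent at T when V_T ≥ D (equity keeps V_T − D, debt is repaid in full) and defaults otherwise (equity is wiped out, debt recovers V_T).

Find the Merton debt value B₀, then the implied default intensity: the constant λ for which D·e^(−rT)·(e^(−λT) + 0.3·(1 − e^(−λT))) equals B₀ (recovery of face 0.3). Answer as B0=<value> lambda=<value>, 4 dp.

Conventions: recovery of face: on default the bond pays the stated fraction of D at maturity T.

Work the structural quantities from V₀ = 198.6675 against face 155.8062:
d₁ = [ln(V₀/D) + (r + σ²/2)T] / (σ√T)
   = [ln(198.6675/155.8062) + (0.0276 + 0.5·0.4672²)·6.5801] / (0.4672·√6.5801)
   = [0.243020 + 0.899749] / 1.198448 = 0.953541
d₂ = d₁ − σ√T = 0.953541 − 1.198448 = -0.244907
N(d₁) = 0.829842,  N(d₂) = 0.403264,  e^(−rT) = 0.833926
E₀ = V₀·N(d₁) − D·e^(−rT)·N(d₂)
   = 198.6675·0.829842 − 155.8062·0.833926·0.403264 = 112.466165
B₀ = V₀ − E₀ = 198.6675 − 112.466165 = 86.201335
e^(−λT) = (B₀·e^(rT)/D − 0.3)/(1 − 0.3) = (86.2013·1.199147/155.8062 − 0.3)/0.7 = 0.51919995
λ = −ln(0.51919995)/6.5801 = 0.099613

B0=86.2013 lambda=0.0996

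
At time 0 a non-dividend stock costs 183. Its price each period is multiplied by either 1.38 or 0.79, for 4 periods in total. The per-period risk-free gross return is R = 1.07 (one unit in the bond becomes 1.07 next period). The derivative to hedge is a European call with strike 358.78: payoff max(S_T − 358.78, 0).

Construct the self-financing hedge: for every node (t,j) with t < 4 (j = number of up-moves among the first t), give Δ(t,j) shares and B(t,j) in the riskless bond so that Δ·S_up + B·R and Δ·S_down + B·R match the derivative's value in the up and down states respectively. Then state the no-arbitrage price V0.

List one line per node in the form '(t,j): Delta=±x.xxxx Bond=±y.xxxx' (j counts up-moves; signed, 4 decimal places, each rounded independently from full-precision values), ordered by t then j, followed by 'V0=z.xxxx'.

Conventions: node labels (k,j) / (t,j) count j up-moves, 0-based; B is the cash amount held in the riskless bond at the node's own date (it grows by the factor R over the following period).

Since d<R<u, set p* = (R−d)/(u−d) = 0.4746; price each node as the discounted p*-expectation of its children.
Expiry values: V(4,0)=0.0000, V(4,1)=0.0000, V(4,2)=0.0000, V(4,3)=21.1604, V(4,4)=304.9133
(3,0): S=90.2261. Δ = (V_up−V_dn)/(S_up−S_dn) = (0.0000−0.0000)/(124.5121−71.2786) = 0.0000. V = [p*·0.0000 + (1−p*)·0.0000]/1.07 = 0.0000. B = V − Δ·S = 0.0000.
(3,1): S=157.6102. Δ = (V_up−V_dn)/(S_up−S_dn) = (0.0000−0.0000)/(217.5021−124.5121) = 0.0000. V = [p*·0.0000 + (1−p*)·0.0000]/1.07 = 0.0000. B = V − Δ·S = 0.0000.
(3,2): S=275.3191. Δ = (V_up−V_dn)/(S_up−S_dn) = (21.1604−0.0000)/(379.9404−217.5021) = 0.1303. V = [p*·21.1604 + (1−p*)·0.0000]/1.07 = 9.3852. B = V − Δ·S = -26.4798.
(3,3): S=480.9372. Δ = (V_up−V_dn)/(S_up−S_dn) = (304.9133−21.1604)/(663.6933−379.9404) = 1.0000. V = [p*·304.9133 + (1−p*)·21.1604]/1.07 = 145.6288. B = V − Δ·S = -335.3084.
(2,0): S=114.2103. Δ = (V_up−V_dn)/(S_up−S_dn) = (0.0000−0.0000)/(157.6102−90.2261) = 0.0000. V = [p*·0.0000 + (1−p*)·0.0000]/1.07 = 0.0000. B = V − Δ·S = 0.0000.
(2,1): S=199.5066. Δ = (V_up−V_dn)/(S_up−S_dn) = (9.3852−0.0000)/(275.3191−157.6102) = 0.0797. V = [p*·9.3852 + (1−p*)·0.0000]/1.07 = 4.1626. B = V − Δ·S = -11.7446.
(2,2): S=348.5052. Δ = (V_up−V_dn)/(S_up−S_dn) = (145.6288−9.3852)/(480.9372−275.3191) = 0.6626. V = [p*·145.6288 + (1−p*)·9.3852]/1.07 = 69.1992. B = V − Δ·S = -161.7220.
(1,0): S=144.5700. Δ = (V_up−V_dn)/(S_up−S_dn) = (4.1626−0.0000)/(199.5066−114.2103) = 0.0488. V = [p*·4.1626 + (1−p*)·0.0000]/1.07 = 1.8462. B = V − Δ·S = -5.2091.
(1,1): S=252.5400. Δ = (V_up−V_dn)/(S_up−S_dn) = (69.1992−4.1626)/(348.5052−199.5066) = 0.4365. V = [p*·69.1992 + (1−p*)·4.1626]/1.07 = 32.7359. B = V − Δ·S = -77.4956.
(0,0): S=183.0000. Δ = (V_up−V_dn)/(S_up−S_dn) = (32.7359−1.8462)/(252.5400−144.5700) = 0.2861. V = [p*·32.7359 + (1−p*)·1.8462]/1.07 = 15.4259. B = V − Δ·S = -36.9295.
As a check, the time-0 holding Δ(0,0)·S0 + B(0,0) comes to 15.4259 — exactly V0.

(0,0): Delta=0.2861 Bond=-36.9295
(1,0): Delta=0.0488 Bond=-5.2091
(1,1): Delta=0.4365 Bond=-77.4956
(2,0): Delta=0.0000 Bond=0.0000
(2,1): Delta=0.0797 Bond=-11.7446
(2,2): Delta=0.6626 Bond=-161.7220
(3,0): Delta=0.0000 Bond=0.0000
(3,1): Delta=0.0000 Bond=0.0000
(3,2): Delta=0.1303 Bond=-26.4798
(3,3): Delta=1.0000 Bond=-335.3084
V0=15.4259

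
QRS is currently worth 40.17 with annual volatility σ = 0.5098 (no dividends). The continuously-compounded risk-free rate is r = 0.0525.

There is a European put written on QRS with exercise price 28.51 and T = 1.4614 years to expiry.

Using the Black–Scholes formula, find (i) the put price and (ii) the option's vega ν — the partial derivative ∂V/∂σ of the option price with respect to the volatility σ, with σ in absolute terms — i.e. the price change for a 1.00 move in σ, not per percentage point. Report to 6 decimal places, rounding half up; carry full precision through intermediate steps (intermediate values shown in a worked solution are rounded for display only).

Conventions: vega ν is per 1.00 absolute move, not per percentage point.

σ√T = 0.5098·√1.4614 = 0.616289
d₁ = (ln(S/K) + (r+σ²/2)T) / (σ√T) = (ln(40.17/28.51) + (0.0525+0.5098²/2)·1.4614) / 0.616289 = (0.342866 + 0.266630) / 0.616289 = 0.988976
d₂ = d₁ − σ√T = 0.988976 − 0.616289 = 0.372687
e^{−rT} = 0.926146
N(−d₁) = 0.161337,  N(−d₂) = 0.354691
Put price V = K·e^{−rT}·N(−d₂) − S·N(−d₁) = 9.365400 − 6.480923 = 2.884477
φ(d₁) = (1/√(2π))·e^{−d₁²/2} = 0.244638
ν = S·φ(d₁)·√T = 11.879835

price = 2.884477
ν = 11.879835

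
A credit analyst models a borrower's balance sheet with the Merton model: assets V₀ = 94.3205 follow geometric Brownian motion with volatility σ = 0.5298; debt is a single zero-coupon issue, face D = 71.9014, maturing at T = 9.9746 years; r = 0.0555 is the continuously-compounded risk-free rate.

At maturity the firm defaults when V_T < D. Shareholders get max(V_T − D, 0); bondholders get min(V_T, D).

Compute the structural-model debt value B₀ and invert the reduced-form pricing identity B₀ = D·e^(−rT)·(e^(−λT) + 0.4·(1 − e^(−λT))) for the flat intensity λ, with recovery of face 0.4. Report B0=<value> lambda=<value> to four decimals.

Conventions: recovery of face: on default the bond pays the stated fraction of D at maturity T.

Apply the equity-as-call identities (strike 71.9014, horizon 9.9746 years):
d₁ = [ln(V₀/D) + (r + σ²/2)T] / (σ√T)
   = [ln(94.3205/71.9014) + (0.0555 + 0.5·0.5298²)·9.9746] / (0.5298·√9.9746)
   = [0.271403 + 1.953466] / 1.673246 = 1.329672
d₂ = d₁ − σ√T = 1.329672 − 1.673246 = -0.343573
N(d₁) = 0.908187,  N(d₂) = 0.365584,  e^(−rT) = 0.574882
E₀ = V₀·N(d₁) − D·e^(−rT)·N(d₂)
   = 94.3205·0.908187 − 71.9014·0.574882·0.365584 = 70.549304
B₀ = V₀ − E₀ = 94.3205 − 70.549304 = 23.771196
e^(−λT) = (B₀·e^(rT)/D − 0.4)/(1 − 0.4) = (23.7712·1.739487/71.9014 − 0.4)/0.6 = 0.29181480
λ = −ln(0.29181480)/9.9746 = 0.123477

B0=23.7712 lambda=0.1235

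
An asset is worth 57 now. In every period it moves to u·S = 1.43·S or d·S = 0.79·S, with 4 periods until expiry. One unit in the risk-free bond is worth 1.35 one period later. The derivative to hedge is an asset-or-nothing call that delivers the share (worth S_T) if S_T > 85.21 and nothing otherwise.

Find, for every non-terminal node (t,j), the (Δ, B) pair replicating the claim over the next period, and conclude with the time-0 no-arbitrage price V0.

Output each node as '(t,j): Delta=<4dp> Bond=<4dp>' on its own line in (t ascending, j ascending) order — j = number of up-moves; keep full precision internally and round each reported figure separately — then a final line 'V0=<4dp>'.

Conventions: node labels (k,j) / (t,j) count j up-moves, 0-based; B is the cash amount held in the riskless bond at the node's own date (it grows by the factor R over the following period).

(0,0): Delta=1.2174 Bond=-14.0498
(1,0): Delta=1.9194 Bond=-50.5792
(1,1): Delta=1.1620 Bond=-14.4512
(2,0): Delta=0.0000 Bond=0.0000
(2,1): Delta=2.0709 Bond=-78.0365
(2,2): Delta=1.0903 Bond=-11.1481
(3,0): Delta=0.0000 Bond=0.0000
(3,1): Delta=0.0000 Bond=0.0000
(3,2): Delta=2.2344 Bond=-120.3991
(3,3): Delta=1.0000 Bond=0.0000
V0=55.3437

Risk-neutral probability p* = (R−d)/(u−d) = (1.35−0.79)/(1.43−0.79) = 0.8750.
Expiry values: V(4,0)=0.0000, V(4,1)=0.0000, V(4,2)=0.0000, V(4,3)=131.6770, V(4,4)=238.3521
Node (3,0) S=28.1032: V=(p*·0.0000+(1−p*)·0.0000)/1.35=0.0000; Δ=(0.0000−0.0000)/(40.1876−22.2015)=0.0000; B=V−Δ·S=0.0000
Node (3,1) S=50.8704: V=(p*·0.0000+(1−p*)·0.0000)/1.35=0.0000; Δ=(0.0000−0.0000)/(72.7447−40.1876)=0.0000; B=V−Δ·S=0.0000
Node (3,2) S=92.0818: V=(p*·131.6770+(1−p*)·0.0000)/1.35=85.3462; Δ=(131.6770−0.0000)/(131.6770−72.7447)=2.2344; B=V−Δ·S=-120.3991
Node (3,3) S=166.6798: V=(p*·238.3521+(1−p*)·131.6770)/1.35=166.6798; Δ=(238.3521−131.6770)/(238.3521−131.6770)=1.0000; B=V−Δ·S=0.0000
Node (2,0) S=35.5737: V=(p*·0.0000+(1−p*)·0.0000)/1.35=0.0000; Δ=(0.0000−0.0000)/(50.8704−28.1032)=0.0000; B=V−Δ·S=0.0000
Node (2,1) S=64.3929: V=(p*·85.3462+(1−p*)·0.0000)/1.35=55.3170; Δ=(85.3462−0.0000)/(92.0818−50.8704)=2.0709; B=V−Δ·S=-78.0365
Node (2,2) S=116.5593: V=(p*·166.6798+(1−p*)·85.3462)/1.35=115.9356; Δ=(166.6798−85.3462)/(166.6798−92.0818)=1.0903; B=V−Δ·S=-11.1481
Node (1,0) S=45.0300: V=(p*·55.3170+(1−p*)·0.0000)/1.35=35.8536; Δ=(55.3170−0.0000)/(64.3929−35.5737)=1.9194; B=V−Δ·S=-50.5792
Node (1,1) S=81.5100: V=(p*·115.9356+(1−p*)·55.3170)/1.35=80.2654; Δ=(115.9356−55.3170)/(116.5593−64.3929)=1.1620; B=V−Δ·S=-14.4512
Node (0,0) S=57.0000: V=(p*·80.2654+(1−p*)·35.8536)/1.35=55.3437; Δ=(80.2654−35.8536)/(81.5100−45.0300)=1.2174; B=V−Δ·S=-14.0498
Sanity check at the root: Δ(0,0)·S0 + B(0,0) reproduces V0 = 55.3437.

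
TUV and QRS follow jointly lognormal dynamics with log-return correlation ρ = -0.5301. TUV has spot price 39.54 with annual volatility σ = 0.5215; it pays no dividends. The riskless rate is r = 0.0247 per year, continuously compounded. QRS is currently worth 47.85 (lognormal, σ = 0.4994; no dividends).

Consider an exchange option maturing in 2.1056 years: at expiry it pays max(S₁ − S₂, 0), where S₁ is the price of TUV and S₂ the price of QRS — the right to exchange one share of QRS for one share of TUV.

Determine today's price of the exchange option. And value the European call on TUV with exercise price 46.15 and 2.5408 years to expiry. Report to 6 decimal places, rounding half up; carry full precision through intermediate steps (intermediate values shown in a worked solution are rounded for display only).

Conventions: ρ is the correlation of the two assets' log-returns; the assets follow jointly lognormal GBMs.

σ_eff = √(σ₁² + σ₂² − 2ρσ₁σ₂) = √(0.5215² + 0.4994² − 2·-0.5301·0.5215·0.4994) = 0.893016
d₁ = (ln(S₁/S₂) + (q₂ − q₁ + σ_eff²/2)T) / (σ_eff√T) = (ln(39.54/47.85) + (0.0 − 0.0 + 0.398739)·2.1056) / 1.295828 = 0.500704
d₂ = d₁ − σ_eff√T = 0.500704 − 1.295828 = -0.795124
N(d₁) = 0.691710,  N(d₂) = 0.213271
V = S₁·e^{−q₁T}·N(d₁) − S₂·e^{−q₂T}·N(d₂) = 27.350228 − 10.205009 = 17.145219
[vanilla: TUV call K=46.15]
σ√T = 0.5215·√2.5408 = 0.831265
d₁ = (ln(S/K) + (r+σ²/2)T) / (σ√T) = (ln(39.54/46.15) + (0.0247+0.5215²/2)·2.5408) / 0.831265 = (-0.154584 + 0.408259) / 0.831265 = 0.305167
d₂ = d₁ − σ√T = 0.305167 − 0.831265 = -0.526098
e^{−rT} = 0.939171
N(d₁) = 0.619880,  N(d₂) = 0.299410
price = S·N(d₁) − K·e^{−rT}·N(d₂) = 24.510072 − 12.977246 = 11.532825

exchange price = 17.145219
price(TUV call K=46.15) = 11.532825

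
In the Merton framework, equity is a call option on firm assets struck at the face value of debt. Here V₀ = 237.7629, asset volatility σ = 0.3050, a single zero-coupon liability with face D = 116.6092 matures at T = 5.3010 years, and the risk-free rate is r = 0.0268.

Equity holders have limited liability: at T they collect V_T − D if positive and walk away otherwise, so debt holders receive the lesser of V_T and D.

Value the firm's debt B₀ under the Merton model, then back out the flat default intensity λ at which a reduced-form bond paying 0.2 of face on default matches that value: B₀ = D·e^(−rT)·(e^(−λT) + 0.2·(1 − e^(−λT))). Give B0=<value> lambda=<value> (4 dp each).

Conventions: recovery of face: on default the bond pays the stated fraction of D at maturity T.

B0=95.5047 lambda=0.0137

Equity is a call on the firm's assets struck at D = 116.6092:
d₁ = [ln(V₀/D) + (r + σ²/2)T] / (σ√T)
   = [ln(237.7629/116.6092) + (0.0268 + 0.5·0.3050²)·5.3010] / (0.3050·√5.3010)
   = [0.712446 + 0.388630] / 0.702229 = 1.567972
d₂ = d₁ − σ√T = 1.567972 − 0.702229 = 0.865743
N(d₁) = 0.941556,  N(d₂) = 0.806684,  e^(−rT) = 0.867563
E₀ = V₀·N(d₁) − D·e^(−rT)·N(d₂)
   = 237.7629·0.941556 − 116.6092·0.867563·0.806684 = 142.258196
B₀ = V₀ − E₀ = 237.7629 − 142.258196 = 95.504704
e^(−λT) = (B₀·e^(rT)/D − 0.2)/(1 − 0.2) = (95.5047·1.152654/116.6092 − 0.2)/0.8 = 0.93005098
λ = −ln(0.93005098)/5.3010 = 0.013680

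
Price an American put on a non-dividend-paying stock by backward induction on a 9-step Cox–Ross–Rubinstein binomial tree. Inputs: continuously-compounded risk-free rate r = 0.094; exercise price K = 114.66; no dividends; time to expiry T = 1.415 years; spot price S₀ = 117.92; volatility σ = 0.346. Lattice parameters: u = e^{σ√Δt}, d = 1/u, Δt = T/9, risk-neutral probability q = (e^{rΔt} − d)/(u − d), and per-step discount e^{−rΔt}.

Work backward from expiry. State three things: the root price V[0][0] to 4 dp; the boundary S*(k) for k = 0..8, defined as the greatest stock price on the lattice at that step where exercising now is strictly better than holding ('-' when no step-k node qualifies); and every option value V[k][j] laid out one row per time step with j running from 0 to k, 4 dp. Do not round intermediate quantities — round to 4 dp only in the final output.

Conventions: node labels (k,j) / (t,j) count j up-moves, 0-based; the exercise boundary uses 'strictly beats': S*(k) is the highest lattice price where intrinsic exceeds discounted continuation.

Δt=0.15722, u=1.14705, d=0.87180, q=0.51985, disc=e^(-rΔt)=0.98533
k=9 terminal: V=max(K-S,0) → 80.3559 69.5252 55.2751 36.5259 11.8571 0.0000 0.0000 0.0000 0.0000 0.0000
k=8: j=0 S=39.3486 intr=75.3114 cont=73.6293 V=75.3114[EX]; j=1 S=51.7718 intr=62.8882 cont=61.2061 V=62.8882[EX]; j=2 S=68.1174 intr=46.5426 cont=44.8605 V=46.5426[EX]; j=3 S=89.6237 intr=25.0363 cont=23.3542 V=25.0363[EX]; j=4 S=117.9200 intr=0.0000 cont=5.6097 V=5.6097[hold]; j=5 S=155.1501 intr=0.0000 cont=0.0000 V=0.0000[hold]; j=6 S=204.1347 intr=0.0000 cont=0.0000 V=0.0000[hold]; j=7 S=268.5848 intr=0.0000 cont=0.0000 V=0.0000[hold]; j=8 S=353.3833 intr=0.0000 cont=0.0000 V=0.0000[hold]  S*(8)=89.6237
k=7: j=0 S=45.1348 intr=69.5252 cont=67.8431 V=69.5252[EX]; j=1 S=59.3849 intr=55.2751 cont=53.5930 V=55.2751[EX]; j=2 S=78.1341 intr=36.5259 cont=34.8438 V=36.5259[EX]; j=3 S=102.8029 intr=11.8571 cont=14.7183 V=14.7183[hold]; j=4 S=135.2601 intr=0.0000 cont=2.6540 V=2.6540[hold]; j=5 S=177.9649 intr=0.0000 cont=0.0000 V=0.0000[hold]; j=6 S=234.1526 intr=0.0000 cont=0.0000 V=0.0000[hold]; j=7 S=308.0801 intr=0.0000 cont=0.0000 V=0.0000[hold]  S*(7)=78.1341
k=6: j=0 S=51.7718 intr=62.8882 cont=61.2061 V=62.8882[EX]; j=1 S=68.1174 intr=46.5426 cont=44.8605 V=46.5426[EX]; j=2 S=89.6237 intr=25.0363 cont=24.8198 V=25.0363[EX]; j=3 S=117.9200 intr=0.0000 cont=8.3228 V=8.3228[hold]; j=4 S=155.1501 intr=0.0000 cont=1.2556 V=1.2556[hold]; j=5 S=204.1347 intr=0.0000 cont=0.0000 V=0.0000[hold]; j=6 S=268.5848 intr=0.0000 cont=0.0000 V=0.0000[hold]  S*(6)=89.6237
k=5: j=0 S=59.3849 intr=55.2751 cont=53.5930 V=55.2751[EX]; j=1 S=78.1341 intr=36.5259 cont=34.8438 V=36.5259[EX]; j=2 S=102.8029 intr=11.8571 cont=16.1080 V=16.1080[hold]; j=3 S=135.2601 intr=0.0000 cont=4.5808 V=4.5808[hold]; j=4 S=177.9649 intr=0.0000 cont=0.5941 V=0.5941[hold]; j=5 S=234.1526 intr=0.0000 cont=0.0000 V=0.0000[hold]  S*(5)=78.1341
k=4: j=0 S=68.1174 intr=46.5426 cont=44.8605 V=46.5426[EX]; j=1 S=89.6237 intr=25.0363 cont=25.5316 V=25.5316[hold]; j=2 S=117.9200 intr=0.0000 cont=9.9672 V=9.9672[hold]; j=3 S=155.1501 intr=0.0000 cont=2.4715 V=2.4715[hold]; j=4 S=204.1347 intr=0.0000 cont=0.2811 V=0.2811[hold]  S*(4)=68.1174
k=3: j=0 S=78.1341 intr=36.5259 cont=35.0975 V=36.5259[EX]; j=1 S=102.8029 intr=11.8571 cont=17.1846 V=17.1846[hold]; j=2 S=135.2601 intr=0.0000 cont=5.9815 V=5.9815[hold]; j=3 S=177.9649 intr=0.0000 cont=1.3132 V=1.3132[hold]  S*(3)=78.1341
k=2: j=0 S=89.6237 intr=25.0363 cont=26.0831 V=26.0831[hold]; j=1 S=117.9200 intr=0.0000 cont=11.1941 V=11.1941[hold]; j=2 S=155.1501 intr=0.0000 cont=3.5026 V=3.5026[hold]  S*(2)=-
k=1: j=0 S=102.8029 intr=11.8571 cont=18.0740 V=18.0740[hold]; j=1 S=135.2601 intr=0.0000 cont=7.0901 V=7.0901[hold]  S*(1)=-
k=0: j=0 S=117.9200 intr=0.0000 cont=12.1827 V=12.1827[hold]  S*(0)=-

price = 12.1827
boundary = - - - 78.1341 68.1174 78.1341 89.6237 78.1341 89.6237
tree:
12.1827
18.0740 7.0901
26.0831 11.1941 3.5026
36.5259 17.1846 5.9815 1.3132
46.5426 25.5316 9.9672 2.4715 0.2811
55.2751 36.5259 16.1080 4.5808 0.5941 0.0000
62.8882 46.5426 25.0363 8.3228 1.2556 0.0000 0.0000
69.5252 55.2751 36.5259 14.7183 2.6540 0.0000 0.0000 0.0000
75.3114 62.8882 46.5426 25.0363 5.6097 0.0000 0.0000 0.0000 0.0000
80.3559 69.5252 55.2751 36.5259 11.8571 0.0000 0.0000 0.0000 0.0000 0.0000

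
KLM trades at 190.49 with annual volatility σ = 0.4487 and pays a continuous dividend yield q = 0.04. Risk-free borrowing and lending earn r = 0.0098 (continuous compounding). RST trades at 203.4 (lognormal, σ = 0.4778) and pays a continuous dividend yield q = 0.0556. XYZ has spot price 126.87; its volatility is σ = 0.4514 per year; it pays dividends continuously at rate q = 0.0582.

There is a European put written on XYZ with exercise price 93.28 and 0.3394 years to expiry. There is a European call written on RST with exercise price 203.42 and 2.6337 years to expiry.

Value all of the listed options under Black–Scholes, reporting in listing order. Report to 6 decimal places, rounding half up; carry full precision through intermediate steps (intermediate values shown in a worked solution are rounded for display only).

[XYZ put K=93.28]
σ√T = 0.4514·√0.3394 = 0.262977
d₁ = (ln(S/K) + (r−q+σ²/2)T) / (σ√T) = (ln(126.87/93.28) + (0.0098−0.0582+0.4514²/2)·0.3394) / 0.262977 = (0.307557 + 0.018151) / 0.262977 = 1.238545
d₂ = d₁ − σ√T = 1.238545 − 0.262977 = 0.975568
e^{−rT} = 0.996679
e^{−qT} = 0.980441
N(−d₁) = 0.107757,  N(−d₂) = 0.164639
price = K·e^{−rT}·N(−d₂) − S·e^{−qT}·N(−d₁) = 15.306550 − 13.403733 = 1.902817
[RST call K=203.42]
σ√T = 0.4778·√2.6337 = 0.775406
d₁ = (ln(S/K) + (r−q+σ²/2)T) / (σ√T) = (ln(203.4/203.42) + (0.0098−0.0556+0.4778²/2)·2.6337) / 0.775406 = (-0.000098 + 0.180004) / 0.775406 = 0.232015
d₂ = d₁ − σ√T = 0.232015 − 0.775406 = -0.543392
e^{−rT} = 0.974520
e^{−qT} = 0.863783
N(d₁) = 0.591737,  N(d₂) = 0.293430
price = S·e^{−qT}·N(d₁) − K·e^{−rT}·N(d₂) = 103.964267 − 58.168664 = 45.795604

price(XYZ put K=93.28) = 1.902817
price(RST call K=203.42) = 45.795604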